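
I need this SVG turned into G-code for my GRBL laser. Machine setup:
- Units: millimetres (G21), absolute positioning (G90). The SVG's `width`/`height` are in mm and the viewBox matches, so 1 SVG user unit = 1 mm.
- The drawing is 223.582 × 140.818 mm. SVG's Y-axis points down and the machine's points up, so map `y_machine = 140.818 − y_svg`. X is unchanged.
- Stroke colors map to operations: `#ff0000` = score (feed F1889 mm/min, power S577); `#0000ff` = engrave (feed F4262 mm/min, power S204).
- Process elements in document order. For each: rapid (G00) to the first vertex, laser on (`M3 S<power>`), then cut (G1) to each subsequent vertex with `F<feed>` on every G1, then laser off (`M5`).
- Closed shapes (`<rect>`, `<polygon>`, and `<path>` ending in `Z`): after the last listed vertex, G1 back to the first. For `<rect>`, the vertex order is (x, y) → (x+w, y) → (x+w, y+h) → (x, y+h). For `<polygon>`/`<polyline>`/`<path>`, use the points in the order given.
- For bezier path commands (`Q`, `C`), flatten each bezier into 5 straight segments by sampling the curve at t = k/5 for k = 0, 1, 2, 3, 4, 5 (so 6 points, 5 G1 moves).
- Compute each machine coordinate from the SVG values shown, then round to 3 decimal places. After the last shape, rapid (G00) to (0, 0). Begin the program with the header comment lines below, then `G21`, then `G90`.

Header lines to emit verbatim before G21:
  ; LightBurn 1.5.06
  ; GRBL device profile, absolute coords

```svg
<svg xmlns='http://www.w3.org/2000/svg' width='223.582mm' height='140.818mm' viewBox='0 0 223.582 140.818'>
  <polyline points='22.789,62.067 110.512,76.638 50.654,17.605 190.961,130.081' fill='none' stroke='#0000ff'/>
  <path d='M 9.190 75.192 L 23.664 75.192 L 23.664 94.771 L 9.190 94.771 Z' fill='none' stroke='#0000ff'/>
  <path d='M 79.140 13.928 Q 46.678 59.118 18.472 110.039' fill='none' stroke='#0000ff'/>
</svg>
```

viewBox `0 0 223.582 140.818` with mm width/height → 1 unit = 1 mm. Flip: y_m = 140.818 − y_svg.

**Shape 1** — `<polyline>` open polyline, stroke `#0000ff` → engrave (S204, F4262). Machine vertices: (22.789,78.751) → (110.512,64.180) → (50.654,123.213) → (190.961,10.737). Open path.

**Shape 2** — `<path>` rectangle, stroke `#0000ff` → engrave (S204, F4262). Machine vertices: (9.190,65.626) → (23.664,65.626) → (23.664,46.047) → (9.190,46.047) → (9.190,65.626). Closed: final G1 returns to the first vertex.

**Shape 3** — `<path>` quadratic bezier, stroke `#0000ff` → engrave (S204, F4262). Control points (SVG): P0=(79.140,13.928), P1=(46.678,59.118), P2=(18.472,110.039); sampled at t=k/5. Machine vertices: (79.140,126.890) → (66.325,108.585) → (53.851,89.821) → (41.718,70.599) → (29.925,50.918) → (18.472,30.779). Open path.

; LightBurn 1.5.06
; GRBL device profile, absolute coords
G21
G90
G00 X22.789 Y78.751
M3 S204
G1 X110.512 Y64.180 F4262
G1 X50.654 Y123.213 F4262
G1 X190.961 Y10.737 F4262
M5
G00 X9.190 Y65.626
M3 S204
G1 X23.664 Y65.626 F4262
G1 X23.664 Y46.047 F4262
G1 X9.190 Y46.047 F4262
G1 X9.190 Y65.626 F4262
M5
G00 X79.140 Y126.890
M3 S204
G1 X66.325 Y108.585 F4262
G1 X53.851 Y89.821 F4262
G1 X41.718 Y70.599 F4262
G1 X29.925 Y50.918 F4262
G1 X18.472 Y30.779 F4262
M5
G00 X0.000 Y0.000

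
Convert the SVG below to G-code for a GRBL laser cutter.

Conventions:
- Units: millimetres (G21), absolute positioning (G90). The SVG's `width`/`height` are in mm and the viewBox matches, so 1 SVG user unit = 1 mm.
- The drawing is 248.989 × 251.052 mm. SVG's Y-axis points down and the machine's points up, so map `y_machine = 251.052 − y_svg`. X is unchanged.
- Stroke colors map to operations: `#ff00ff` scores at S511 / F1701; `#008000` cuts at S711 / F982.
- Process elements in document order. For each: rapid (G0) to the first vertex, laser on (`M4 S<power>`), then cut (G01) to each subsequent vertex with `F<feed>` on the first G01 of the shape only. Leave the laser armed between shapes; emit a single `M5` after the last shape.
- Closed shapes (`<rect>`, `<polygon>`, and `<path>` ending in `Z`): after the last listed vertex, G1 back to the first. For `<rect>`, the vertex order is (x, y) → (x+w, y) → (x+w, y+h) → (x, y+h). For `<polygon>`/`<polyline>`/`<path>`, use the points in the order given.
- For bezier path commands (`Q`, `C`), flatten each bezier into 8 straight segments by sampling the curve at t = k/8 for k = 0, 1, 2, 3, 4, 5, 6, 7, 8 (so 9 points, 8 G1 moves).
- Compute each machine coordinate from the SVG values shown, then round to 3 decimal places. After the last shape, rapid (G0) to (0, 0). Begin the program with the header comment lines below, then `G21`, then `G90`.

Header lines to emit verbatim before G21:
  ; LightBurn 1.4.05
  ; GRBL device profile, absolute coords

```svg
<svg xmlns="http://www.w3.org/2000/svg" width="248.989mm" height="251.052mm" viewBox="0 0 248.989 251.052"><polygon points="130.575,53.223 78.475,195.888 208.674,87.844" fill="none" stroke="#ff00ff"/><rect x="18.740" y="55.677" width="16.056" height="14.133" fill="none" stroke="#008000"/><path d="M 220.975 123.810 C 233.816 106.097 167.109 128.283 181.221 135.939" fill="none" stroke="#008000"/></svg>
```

; LightBurn 1.4.05
; GRBL device profile, absolute coords
G21
G90
G0 X130.575 Y197.829
M4 S511
G01 X78.475 Y55.164 F1701
G01 X208.674 Y163.208
G01 X130.575 Y197.829
G0 X18.740 Y195.375
M4 S711
G01 X34.796 Y195.375 F982
G01 X34.796 Y181.242
G01 X18.740 Y181.242
G01 X18.740 Y195.375
G0 X220.975 Y127.242
M4 S711
G01 X222.375 Y132.120 F982
G01 X218.196 Y133.896
G01 X210.319 Y133.207
G01 X200.621 Y130.691
G01 X190.984 Y126.986
G01 X183.285 Y122.729
G01 X179.404 Y118.559
G01 X181.221 Y115.113
M5
G0 X0.000 Y0.000

1 u = 1 mm; y_m = 251.052 − y.

[1] `<polygon>` closed polygon, #ff00ff→score S511 F1701: (130.575,197.829) → (78.475,55.164) → (208.674,163.208) → (130.575,197.829) (closed)

[2] `<rect>` rectangle, #008000→cut S711 F982: (18.740,195.375) → (34.796,195.375) → (34.796,181.242) → (18.740,181.242) → (18.740,195.375) (closed)

[3] `<path>` cubic bezier, #008000→cut S711 F982: (220.975,127.242) → (222.375,132.120) → (218.196,133.896) → (210.319,133.207) → (200.621,130.691) → (190.984,126.986) → (183.285,122.729) → (179.404,118.559) → (181.221,115.113)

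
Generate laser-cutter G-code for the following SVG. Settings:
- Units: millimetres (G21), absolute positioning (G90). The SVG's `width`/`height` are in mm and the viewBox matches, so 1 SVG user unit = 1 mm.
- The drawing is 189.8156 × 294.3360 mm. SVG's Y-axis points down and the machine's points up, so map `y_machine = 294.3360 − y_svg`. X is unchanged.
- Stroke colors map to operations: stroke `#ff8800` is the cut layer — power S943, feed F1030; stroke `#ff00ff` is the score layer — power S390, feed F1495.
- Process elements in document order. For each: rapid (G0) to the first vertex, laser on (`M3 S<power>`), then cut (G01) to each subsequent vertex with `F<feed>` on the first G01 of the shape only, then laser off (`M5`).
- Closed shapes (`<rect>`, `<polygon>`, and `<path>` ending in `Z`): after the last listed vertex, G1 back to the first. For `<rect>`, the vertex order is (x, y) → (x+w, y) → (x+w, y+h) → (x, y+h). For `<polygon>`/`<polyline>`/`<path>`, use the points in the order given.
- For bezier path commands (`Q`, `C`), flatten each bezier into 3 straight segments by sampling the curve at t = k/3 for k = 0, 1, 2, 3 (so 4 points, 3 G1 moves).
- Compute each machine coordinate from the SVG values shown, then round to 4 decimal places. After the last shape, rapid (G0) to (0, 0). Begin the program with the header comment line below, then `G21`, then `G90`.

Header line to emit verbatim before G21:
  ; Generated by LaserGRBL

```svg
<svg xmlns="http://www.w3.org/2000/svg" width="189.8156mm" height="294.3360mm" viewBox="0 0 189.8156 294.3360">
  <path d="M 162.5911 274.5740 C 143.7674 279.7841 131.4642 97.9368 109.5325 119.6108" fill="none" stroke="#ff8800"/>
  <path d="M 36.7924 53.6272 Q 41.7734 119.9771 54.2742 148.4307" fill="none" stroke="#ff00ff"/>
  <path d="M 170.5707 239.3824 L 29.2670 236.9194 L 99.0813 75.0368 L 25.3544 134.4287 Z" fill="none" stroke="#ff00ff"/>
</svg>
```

Since the viewBox matches the mm dimensions, user units are millimetres directly. The only transform is the Y-flip y_m = 294.3360 − y_svg.

Shape 1 is a cubic bezier drawn with `<path>`. Its stroke #ff8800 means cut at S943, F1030. After flipping Y the toolpath is (162.5911,19.7620) → (145.3428,62.4385) → (128.8528,143.0246) → (109.5325,174.7252).

Shape 2 is a quadratic bezier drawn with `<path>`. Its stroke #ff00ff means score at S390, F1495. After flipping Y the toolpath is (36.7924,240.7088) → (40.9486,200.6862) → (46.7759,169.0851) → (54.2742,145.9053).

Shape 3 is a closed polygon drawn with `<path>`. Its stroke #ff00ff means score at S390, F1495. After flipping Y the toolpath is (170.5707,54.9536) → (29.2670,57.4166) → (99.0813,219.2992) → (25.3544,159.9073) → (170.5707,54.9536), returning to the start.

; Generated by LaserGRBL
G21
G90
G0 X162.5911 Y19.7620
M3 S943
G01 X145.3428 Y62.4385 F1030
G01 X128.8528 Y143.0246
G01 X109.5325 Y174.7252
M5
G0 X36.7924 Y240.7088
M3 S390
G01 X40.9486 Y200.6862 F1495
G01 X46.7759 Y169.0851
G01 X54.2742 Y145.9053
M5
G0 X170.5707 Y54.9536
M3 S390
G01 X29.2670 Y57.4166 F1495
G01 X99.0813 Y219.2992
G01 X25.3544 Y159.9073
G01 X170.5707 Y54.9536
M5
G0 X0.0000 Y0.0000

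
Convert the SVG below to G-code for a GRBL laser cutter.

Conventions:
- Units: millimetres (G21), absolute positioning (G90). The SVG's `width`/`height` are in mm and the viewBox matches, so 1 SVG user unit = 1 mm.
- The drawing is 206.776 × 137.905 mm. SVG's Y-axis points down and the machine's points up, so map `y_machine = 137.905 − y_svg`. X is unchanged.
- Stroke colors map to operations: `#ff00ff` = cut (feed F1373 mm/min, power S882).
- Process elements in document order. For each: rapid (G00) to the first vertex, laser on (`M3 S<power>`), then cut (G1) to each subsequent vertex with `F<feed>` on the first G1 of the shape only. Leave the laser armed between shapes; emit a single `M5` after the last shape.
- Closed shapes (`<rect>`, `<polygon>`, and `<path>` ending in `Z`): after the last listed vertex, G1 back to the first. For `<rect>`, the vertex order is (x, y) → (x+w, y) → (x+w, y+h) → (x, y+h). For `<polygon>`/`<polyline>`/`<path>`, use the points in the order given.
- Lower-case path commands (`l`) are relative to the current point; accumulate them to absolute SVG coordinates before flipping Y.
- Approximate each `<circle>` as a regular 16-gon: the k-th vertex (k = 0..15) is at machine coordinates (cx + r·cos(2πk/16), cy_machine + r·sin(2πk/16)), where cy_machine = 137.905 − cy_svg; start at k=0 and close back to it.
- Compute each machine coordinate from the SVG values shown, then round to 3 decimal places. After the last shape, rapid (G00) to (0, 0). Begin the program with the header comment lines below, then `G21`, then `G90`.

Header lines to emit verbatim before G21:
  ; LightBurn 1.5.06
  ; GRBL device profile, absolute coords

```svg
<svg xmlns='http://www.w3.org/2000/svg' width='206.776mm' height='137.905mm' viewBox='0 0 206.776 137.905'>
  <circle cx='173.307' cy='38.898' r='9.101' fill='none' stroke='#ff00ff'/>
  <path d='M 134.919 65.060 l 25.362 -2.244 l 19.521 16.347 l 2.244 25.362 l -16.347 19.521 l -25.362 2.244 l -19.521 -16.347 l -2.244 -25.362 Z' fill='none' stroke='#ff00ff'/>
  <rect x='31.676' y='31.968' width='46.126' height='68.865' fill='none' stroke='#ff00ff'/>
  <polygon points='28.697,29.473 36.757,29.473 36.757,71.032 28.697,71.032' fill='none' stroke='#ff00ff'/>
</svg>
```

; LightBurn 1.5.06
; GRBL device profile, absolute coords
G21
G90
G00 X182.408 Y99.007
M3 S882
G1 X181.715 Y102.490 F1373
G1 X179.742 Y105.442
G1 X176.790 Y107.415
G1 X173.307 Y108.108
G1 X169.824 Y107.415
G1 X166.872 Y105.442
G1 X164.899 Y102.490
G1 X164.206 Y99.007
G1 X164.899 Y95.524
G1 X166.872 Y92.572
G1 X169.824 Y90.599
G1 X173.307 Y89.906
G1 X176.790 Y90.599
G1 X179.742 Y92.572
G1 X181.715 Y95.524
G1 X182.408 Y99.007
G00 X134.919 Y72.845
M3 S882
G1 X160.281 Y75.089 F1373
G1 X179.802 Y58.742
G1 X182.046 Y33.380
G1 X165.699 Y13.859
G1 X140.337 Y11.615
G1 X120.816 Y27.962
G1 X118.572 Y53.324
G1 X134.919 Y72.845
G00 X31.676 Y105.937
M3 S882
G1 X77.802 Y105.937 F1373
G1 X77.802 Y37.072
G1 X31.676 Y37.072
G1 X31.676 Y105.937
G00 X28.697 Y108.432
M3 S882
G1 X36.757 Y108.432 F1373
G1 X36.757 Y66.873
G1 X28.697 Y66.873
G1 X28.697 Y108.432
M5
G00 X0.000 Y0.000

Since the viewBox matches the mm dimensions, user units are millimetres directly. The only transform is the Y-flip y_m = 137.905 − y_svg.

Shape 1 is a circle drawn with `<circle>`. Its stroke #ff00ff means cut at S882, F1373. After flipping Y the toolpath is (182.408,99.007) → (181.715,102.490) → (179.742,105.442) → (176.790,107.415) → (173.307,108.108) → (169.824,107.415) → (166.872,105.442) → (164.899,102.490) → (164.206,99.007) → (164.899,95.524) → (166.872,92.572) → (169.824,90.599) → (173.307,89.906) → (176.790,90.599) → (179.742,92.572) → (181.715,95.524) → (182.408,99.007), returning to the start.

Shape 2 is a regular polygon drawn with `<path>`. Its stroke #ff00ff means cut at S882, F1373. After flipping Y the toolpath is (134.919,72.845) → (160.281,75.089) → (179.802,58.742) → (182.046,33.380) → (165.699,13.859) → (140.337,11.615) → (120.816,27.962) → (118.572,53.324) → (134.919,72.845), returning to the start.

Shape 3 is a rectangle drawn with `<rect>`. Its stroke #ff00ff means cut at S882, F1373. After flipping Y the toolpath is (31.676,105.937) → (77.802,105.937) → (77.802,37.072) → (31.676,37.072) → (31.676,105.937), returning to the start.

Shape 4 is a rectangle drawn with `<polygon>`. Its stroke #ff00ff means cut at S882, F1373. After flipping Y the toolpath is (28.697,108.432) → (36.757,108.432) → (36.757,66.873) → (28.697,66.873) → (28.697,108.432), returning to the start.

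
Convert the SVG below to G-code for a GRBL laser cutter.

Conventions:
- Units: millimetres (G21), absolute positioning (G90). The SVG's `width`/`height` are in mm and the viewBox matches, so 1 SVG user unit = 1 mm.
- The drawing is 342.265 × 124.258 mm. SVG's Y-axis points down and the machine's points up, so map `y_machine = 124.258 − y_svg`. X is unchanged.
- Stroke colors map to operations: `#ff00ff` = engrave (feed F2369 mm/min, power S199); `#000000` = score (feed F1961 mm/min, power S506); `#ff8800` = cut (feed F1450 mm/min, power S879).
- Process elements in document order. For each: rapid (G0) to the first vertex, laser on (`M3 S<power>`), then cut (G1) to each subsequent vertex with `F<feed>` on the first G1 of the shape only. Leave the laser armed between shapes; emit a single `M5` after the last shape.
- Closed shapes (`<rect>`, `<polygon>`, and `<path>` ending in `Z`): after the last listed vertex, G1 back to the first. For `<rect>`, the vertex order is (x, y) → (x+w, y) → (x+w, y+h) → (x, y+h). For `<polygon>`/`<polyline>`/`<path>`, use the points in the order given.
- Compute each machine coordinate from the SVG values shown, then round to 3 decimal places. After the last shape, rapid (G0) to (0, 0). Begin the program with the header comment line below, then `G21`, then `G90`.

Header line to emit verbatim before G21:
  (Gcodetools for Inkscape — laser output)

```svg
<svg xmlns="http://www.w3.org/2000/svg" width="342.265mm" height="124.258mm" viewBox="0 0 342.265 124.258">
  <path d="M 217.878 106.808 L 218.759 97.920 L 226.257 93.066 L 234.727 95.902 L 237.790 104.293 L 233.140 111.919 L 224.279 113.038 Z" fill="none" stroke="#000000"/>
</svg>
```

Since the viewBox matches the mm dimensions, user units are millimetres directly. The only transform is the Y-flip y_m = 124.258 − y_svg.

Shape 1 is a regular polygon drawn with `<path>`. Its stroke #000000 means score at S506, F1961. After flipping Y the toolpath is (217.878,17.450) → (218.759,26.338) → (226.257,31.192) → (234.727,28.356) → (237.790,19.965) → (233.140,12.339) → (224.279,11.220) → (217.878,17.450), returning to the start.

(Gcodetools for Inkscape — laser output)
G21
G90
G0 X217.878 Y17.450
M3 S506
G1 X218.759 Y26.338 F1961
G1 X226.257 Y31.192
G1 X234.727 Y28.356
G1 X237.790 Y19.965
G1 X233.140 Y12.339
G1 X224.279 Y11.220
G1 X217.878 Y17.450
M5
G0 X0.000 Y0.000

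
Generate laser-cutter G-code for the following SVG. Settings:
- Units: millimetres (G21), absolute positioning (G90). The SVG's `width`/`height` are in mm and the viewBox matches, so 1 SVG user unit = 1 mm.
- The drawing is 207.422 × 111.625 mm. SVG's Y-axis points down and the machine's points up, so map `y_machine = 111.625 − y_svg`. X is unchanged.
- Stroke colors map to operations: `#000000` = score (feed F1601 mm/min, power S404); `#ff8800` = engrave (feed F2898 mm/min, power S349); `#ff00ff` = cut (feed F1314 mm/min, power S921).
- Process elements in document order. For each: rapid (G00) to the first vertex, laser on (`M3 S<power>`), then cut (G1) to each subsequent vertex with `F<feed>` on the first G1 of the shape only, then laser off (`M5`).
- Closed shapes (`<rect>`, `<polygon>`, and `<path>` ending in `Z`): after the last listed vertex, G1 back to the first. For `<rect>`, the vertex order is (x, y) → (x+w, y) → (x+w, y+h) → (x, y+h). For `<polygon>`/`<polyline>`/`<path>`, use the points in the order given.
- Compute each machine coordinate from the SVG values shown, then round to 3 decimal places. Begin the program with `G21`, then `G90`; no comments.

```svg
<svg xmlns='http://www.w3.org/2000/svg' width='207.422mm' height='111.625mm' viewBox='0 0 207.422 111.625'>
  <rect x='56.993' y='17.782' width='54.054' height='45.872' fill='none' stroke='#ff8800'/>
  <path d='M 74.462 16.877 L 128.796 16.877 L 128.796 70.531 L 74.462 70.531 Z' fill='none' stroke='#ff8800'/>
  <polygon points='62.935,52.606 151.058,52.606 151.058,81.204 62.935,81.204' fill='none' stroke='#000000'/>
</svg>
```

G21
G90
G00 X56.993 Y93.843
M3 S349
G1 X111.047 Y93.843 F2898
G1 X111.047 Y47.971
G1 X56.993 Y47.971
G1 X56.993 Y93.843
M5
G00 X74.462 Y94.748
M3 S349
G1 X128.796 Y94.748 F2898
G1 X128.796 Y41.094
G1 X74.462 Y41.094
G1 X74.462 Y94.748
M5
G00 X62.935 Y59.019
M3 S404
G1 X151.058 Y59.019 F1601
G1 X151.058 Y30.421
G1 X62.935 Y30.421
G1 X62.935 Y59.019
M5

viewBox `0 0 207.422 111.625` with mm width/height → 1 unit = 1 mm. Flip: y_m = 111.625 − y_svg.

**Shape 1** — `<rect>` rectangle, stroke `#ff8800` → engrave (S349, F2898). Machine vertices: (56.993,93.843) → (111.047,93.843) → (111.047,47.971) → (56.993,47.971) → (56.993,93.843). Closed: final G1 returns to the first vertex.

**Shape 2** — `<path>` rectangle, stroke `#ff8800` → engrave (S349, F2898). Machine vertices: (74.462,94.748) → (128.796,94.748) → (128.796,41.094) → (74.462,41.094) → (74.462,94.748). Closed: final G1 returns to the first vertex.

**Shape 3** — `<polygon>` rectangle, stroke `#000000` → score (S404, F1601). Machine vertices: (62.935,59.019) → (151.058,59.019) → (151.058,30.421) → (62.935,30.421) → (62.935,59.019). Closed: final G1 returns to the first vertex.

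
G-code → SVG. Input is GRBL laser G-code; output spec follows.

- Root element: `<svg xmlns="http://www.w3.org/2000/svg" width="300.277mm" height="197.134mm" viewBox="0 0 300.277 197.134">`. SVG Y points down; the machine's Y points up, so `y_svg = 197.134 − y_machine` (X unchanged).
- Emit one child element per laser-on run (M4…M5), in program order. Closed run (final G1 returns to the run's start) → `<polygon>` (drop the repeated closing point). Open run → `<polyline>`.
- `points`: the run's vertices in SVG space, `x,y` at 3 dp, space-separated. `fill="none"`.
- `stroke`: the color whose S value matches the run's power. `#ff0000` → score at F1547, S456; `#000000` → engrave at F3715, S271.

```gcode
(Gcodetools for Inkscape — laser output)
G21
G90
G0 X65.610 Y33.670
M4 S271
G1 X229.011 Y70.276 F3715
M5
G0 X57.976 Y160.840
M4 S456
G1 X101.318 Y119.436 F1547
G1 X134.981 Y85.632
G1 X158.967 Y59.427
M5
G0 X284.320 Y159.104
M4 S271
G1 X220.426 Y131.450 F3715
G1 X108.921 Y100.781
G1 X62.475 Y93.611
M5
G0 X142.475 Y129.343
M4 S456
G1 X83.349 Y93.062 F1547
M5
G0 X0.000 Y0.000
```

Machine Y-up, SVG Y-down with viewBox height 197.134, so y_svg = 197.134 − y_machine; X carries over.

Run 1: S271 ⇒ engrave layer `#000000`. The run is open, so emit a `<polyline>` with points (Y-flipped): 65.610,163.464 229.011,126.858.

Run 2: power S456 maps to stroke `#ff0000` (score). The run is open, so emit a `<polyline>` with points (Y-flipped): 57.976,36.294 101.318,77.698 134.981,111.502 158.967,137.707.

Run 3: power S271 maps to stroke `#000000` (engrave). The run is open, so emit a `<polyline>` with points (Y-flipped): 284.320,38.030 220.426,65.684 108.921,96.353 62.475,103.523.

Run 4: S456 ⇒ score layer `#ff0000`. The run is open, so emit a `<polyline>` with points (Y-flipped): 142.475,67.791 83.349,104.072.

<svg xmlns="http://www.w3.org/2000/svg" width="300.277mm" height="197.134mm" viewBox="0 0 300.277 197.134">
  <polyline points="65.610,163.464 229.011,126.858" fill="none" stroke="#000000"/>
  <polyline points="57.976,36.294 101.318,77.698 134.981,111.502 158.967,137.707" fill="none" stroke="#ff0000"/>
  <polyline points="284.320,38.030 220.426,65.684 108.921,96.353 62.475,103.523" fill="none" stroke="#000000"/>
  <polyline points="142.475,67.791 83.349,104.072" fill="none" stroke="#ff0000"/>
</svg>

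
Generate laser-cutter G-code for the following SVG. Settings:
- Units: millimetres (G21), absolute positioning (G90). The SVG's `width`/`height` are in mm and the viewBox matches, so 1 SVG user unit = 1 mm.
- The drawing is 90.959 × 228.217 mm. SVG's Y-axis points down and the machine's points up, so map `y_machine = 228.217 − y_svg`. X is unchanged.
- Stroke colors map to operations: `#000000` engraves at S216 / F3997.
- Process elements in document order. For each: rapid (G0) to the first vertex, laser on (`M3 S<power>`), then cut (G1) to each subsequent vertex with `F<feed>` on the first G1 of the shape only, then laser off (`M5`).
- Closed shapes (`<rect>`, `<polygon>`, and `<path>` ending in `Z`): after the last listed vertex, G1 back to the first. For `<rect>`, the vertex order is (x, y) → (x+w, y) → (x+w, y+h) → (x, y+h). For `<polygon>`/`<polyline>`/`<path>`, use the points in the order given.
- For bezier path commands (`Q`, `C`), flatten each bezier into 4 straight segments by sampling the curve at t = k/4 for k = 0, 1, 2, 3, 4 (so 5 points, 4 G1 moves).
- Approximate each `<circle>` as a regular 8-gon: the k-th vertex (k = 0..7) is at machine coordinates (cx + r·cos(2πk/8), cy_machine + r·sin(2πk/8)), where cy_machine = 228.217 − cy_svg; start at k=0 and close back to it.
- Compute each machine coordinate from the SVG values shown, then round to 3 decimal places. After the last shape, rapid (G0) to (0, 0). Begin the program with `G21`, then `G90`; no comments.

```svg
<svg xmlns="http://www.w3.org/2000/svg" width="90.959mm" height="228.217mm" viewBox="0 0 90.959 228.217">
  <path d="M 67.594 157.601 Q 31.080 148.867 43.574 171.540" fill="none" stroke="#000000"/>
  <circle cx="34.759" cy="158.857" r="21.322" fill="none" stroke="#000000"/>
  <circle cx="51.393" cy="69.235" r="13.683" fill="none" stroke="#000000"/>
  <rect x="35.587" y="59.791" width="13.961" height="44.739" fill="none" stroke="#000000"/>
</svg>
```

G21
G90
G0 X67.594 Y70.616
M3 S216
G1 X52.400 Y73.020 F3997
G1 X43.332 Y71.498
G1 X40.390 Y66.051
G1 X43.574 Y56.677
M5
G0 X56.081 Y69.360
M3 S216
G1 X49.836 Y84.437 F3997
G1 X34.759 Y90.682
G1 X19.682 Y84.437
G1 X13.437 Y69.360
G1 X19.682 Y54.283
G1 X34.759 Y48.038
G1 X49.836 Y54.283
G1 X56.081 Y69.360
M5
G0 X65.076 Y158.982
M3 S216
G1 X61.068 Y168.657 F3997
G1 X51.393 Y172.665
G1 X41.718 Y168.657
G1 X37.710 Y158.982
G1 X41.718 Y149.307
G1 X51.393 Y145.299
G1 X61.068 Y149.307
G1 X65.076 Y158.982
M5
G0 X35.587 Y168.426
M3 S216
G1 X49.548 Y168.426 F3997
G1 X49.548 Y123.687
G1 X35.587 Y123.687
G1 X35.587 Y168.426
M5
G0 X0.000 Y0.000

1 u = 1 mm; y_m = 228.217 − y.

[1] `<path>` quadratic bezier, #000000→engrave S216 F3997: (67.594,70.616) → (52.400,73.020) → (43.332,71.498) → (40.390,66.051) → (43.574,56.677)

[2] `<circle>` circle, #000000→engrave S216 F3997: (56.081,69.360) → (49.836,84.437) → (34.759,90.682) → (19.682,84.437) → (13.437,69.360) → (19.682,54.283) → (34.759,48.038) → (49.836,54.283) → (56.081,69.360) (closed)

[3] `<circle>` circle, #000000→engrave S216 F3997: (65.076,158.982) → (61.068,168.657) → (51.393,172.665) → (41.718,168.657) → (37.710,158.982) → (41.718,149.307) → (51.393,145.299) → (61.068,149.307) → (65.076,158.982) (closed)

[4] `<rect>` rectangle, #000000→engrave S216 F3997: (35.587,168.426) → (49.548,168.426) → (49.548,123.687) → (35.587,123.687) → (35.587,168.426) (closed)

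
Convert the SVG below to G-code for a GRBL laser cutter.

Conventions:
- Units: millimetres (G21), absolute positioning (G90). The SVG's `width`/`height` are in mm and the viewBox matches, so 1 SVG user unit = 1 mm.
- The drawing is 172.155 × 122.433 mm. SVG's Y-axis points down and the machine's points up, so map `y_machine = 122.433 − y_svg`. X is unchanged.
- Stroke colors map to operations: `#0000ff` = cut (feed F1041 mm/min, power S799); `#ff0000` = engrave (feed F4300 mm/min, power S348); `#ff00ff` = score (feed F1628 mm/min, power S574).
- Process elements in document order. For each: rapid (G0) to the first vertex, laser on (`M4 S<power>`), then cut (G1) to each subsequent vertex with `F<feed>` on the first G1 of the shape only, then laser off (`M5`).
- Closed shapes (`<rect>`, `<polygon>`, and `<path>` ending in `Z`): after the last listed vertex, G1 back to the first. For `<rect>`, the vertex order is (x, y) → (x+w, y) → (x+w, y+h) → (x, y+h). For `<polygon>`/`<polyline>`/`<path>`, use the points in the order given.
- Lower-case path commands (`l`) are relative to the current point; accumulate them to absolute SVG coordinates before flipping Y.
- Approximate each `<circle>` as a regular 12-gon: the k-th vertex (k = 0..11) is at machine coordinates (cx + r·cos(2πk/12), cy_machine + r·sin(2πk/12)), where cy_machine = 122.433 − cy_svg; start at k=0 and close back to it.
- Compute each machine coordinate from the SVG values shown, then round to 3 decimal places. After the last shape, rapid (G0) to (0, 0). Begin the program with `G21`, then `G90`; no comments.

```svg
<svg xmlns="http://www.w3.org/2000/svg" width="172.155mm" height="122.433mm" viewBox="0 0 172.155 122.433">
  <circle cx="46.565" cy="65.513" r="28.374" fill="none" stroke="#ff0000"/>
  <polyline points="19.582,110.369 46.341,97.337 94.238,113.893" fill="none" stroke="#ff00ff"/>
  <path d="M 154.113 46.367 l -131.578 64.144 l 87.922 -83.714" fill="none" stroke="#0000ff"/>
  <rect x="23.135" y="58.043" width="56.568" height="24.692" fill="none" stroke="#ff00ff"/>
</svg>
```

1 u = 1 mm; y_m = 122.433 − y.

[1] `<circle>` circle, #ff0000→engrave S348 F4300: (74.939,56.920) → (71.138,71.107) → (60.752,81.493) → (46.565,85.294) → (32.378,81.493) → (21.992,71.107) → (18.191,56.920) → (21.992,42.733) → (32.378,32.347) → (46.565,28.546) → (60.752,32.347) → (71.138,42.733) → (74.939,56.920) (closed)

[2] `<polyline>` open polyline, #ff00ff→score S574 F1628: (19.582,12.064) → (46.341,25.096) → (94.238,8.540)

[3] `<path>` open polyline, #0000ff→cut S799 F1041: (154.113,76.066) → (22.535,11.922) → (110.457,95.636)

[4] `<rect>` rectangle, #ff00ff→score S574 F1628: (23.135,64.390) → (79.703,64.390) → (79.703,39.698) → (23.135,39.698) → (23.135,64.390) (closed)

G21
G90
G0 X74.939 Y56.920
M4 S348
G1 X71.138 Y71.107 F4300
G1 X60.752 Y81.493
G1 X46.565 Y85.294
G1 X32.378 Y81.493
G1 X21.992 Y71.107
G1 X18.191 Y56.920
G1 X21.992 Y42.733
G1 X32.378 Y32.347
G1 X46.565 Y28.546
G1 X60.752 Y32.347
G1 X71.138 Y42.733
G1 X74.939 Y56.920
M5
G0 X19.582 Y12.064
M4 S574
G1 X46.341 Y25.096 F1628
G1 X94.238 Y8.540
M5
G0 X154.113 Y76.066
M4 S799
G1 X22.535 Y11.922 F1041
G1 X110.457 Y95.636
M5
G0 X23.135 Y64.390
M4 S574
G1 X79.703 Y64.390 F1628
G1 X79.703 Y39.698
G1 X23.135 Y39.698
G1 X23.135 Y64.390
M5
G0 X0.000 Y0.000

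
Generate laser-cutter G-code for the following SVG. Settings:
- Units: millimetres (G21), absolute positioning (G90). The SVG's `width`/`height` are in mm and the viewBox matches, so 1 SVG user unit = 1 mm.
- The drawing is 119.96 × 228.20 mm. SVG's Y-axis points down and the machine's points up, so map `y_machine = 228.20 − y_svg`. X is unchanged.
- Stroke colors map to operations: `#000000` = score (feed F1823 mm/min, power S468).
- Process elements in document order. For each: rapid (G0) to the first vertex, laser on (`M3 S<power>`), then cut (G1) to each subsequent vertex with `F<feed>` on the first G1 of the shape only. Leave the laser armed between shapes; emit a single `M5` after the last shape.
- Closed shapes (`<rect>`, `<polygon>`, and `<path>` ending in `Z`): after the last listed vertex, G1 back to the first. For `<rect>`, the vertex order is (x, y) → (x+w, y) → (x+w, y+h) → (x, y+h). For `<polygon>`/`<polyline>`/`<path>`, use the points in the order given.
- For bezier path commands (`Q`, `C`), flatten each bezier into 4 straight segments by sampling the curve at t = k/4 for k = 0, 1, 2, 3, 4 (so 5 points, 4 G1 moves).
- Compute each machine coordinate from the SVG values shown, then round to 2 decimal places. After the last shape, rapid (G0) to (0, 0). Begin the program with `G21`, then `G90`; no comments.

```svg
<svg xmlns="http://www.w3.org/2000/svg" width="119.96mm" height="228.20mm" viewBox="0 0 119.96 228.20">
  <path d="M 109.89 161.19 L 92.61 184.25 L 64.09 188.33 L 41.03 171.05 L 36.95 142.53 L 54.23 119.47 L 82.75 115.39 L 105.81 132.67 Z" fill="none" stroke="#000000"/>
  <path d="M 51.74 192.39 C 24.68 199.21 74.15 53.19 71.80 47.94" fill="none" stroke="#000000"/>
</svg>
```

G21
G90
G0 X109.89 Y67.01
M3 S468
G1 X92.61 Y43.95 F1823
G1 X64.09 Y39.87
G1 X41.03 Y57.15
G1 X36.95 Y85.67
G1 X54.23 Y108.73
G1 X82.75 Y112.81
G1 X105.81 Y95.53
G1 X109.89 Y67.01
G0 X51.74 Y35.81
M3 S468
G1 X43.79 Y54.76 F1823
G1 X52.50 Y103.51
G1 X65.85 Y154.52
G1 X71.80 Y180.26
M5
G0 X0.00 Y0.00

1 u = 1 mm; y_m = 228.20 − y.

[1] `<path>` regular polygon, #000000→score S468 F1823: (109.89,67.01) → (92.61,43.95) → (64.09,39.87) → (41.03,57.15) → (36.95,85.67) → (54.23,108.73) → (82.75,112.81) → (105.81,95.53) → (109.89,67.01) (closed)

[2] `<path>` cubic bezier, #000000→score S468 F1823: (51.74,35.81) → (43.79,54.76) → (52.50,103.51) → (65.85,154.52) → (71.80,180.26)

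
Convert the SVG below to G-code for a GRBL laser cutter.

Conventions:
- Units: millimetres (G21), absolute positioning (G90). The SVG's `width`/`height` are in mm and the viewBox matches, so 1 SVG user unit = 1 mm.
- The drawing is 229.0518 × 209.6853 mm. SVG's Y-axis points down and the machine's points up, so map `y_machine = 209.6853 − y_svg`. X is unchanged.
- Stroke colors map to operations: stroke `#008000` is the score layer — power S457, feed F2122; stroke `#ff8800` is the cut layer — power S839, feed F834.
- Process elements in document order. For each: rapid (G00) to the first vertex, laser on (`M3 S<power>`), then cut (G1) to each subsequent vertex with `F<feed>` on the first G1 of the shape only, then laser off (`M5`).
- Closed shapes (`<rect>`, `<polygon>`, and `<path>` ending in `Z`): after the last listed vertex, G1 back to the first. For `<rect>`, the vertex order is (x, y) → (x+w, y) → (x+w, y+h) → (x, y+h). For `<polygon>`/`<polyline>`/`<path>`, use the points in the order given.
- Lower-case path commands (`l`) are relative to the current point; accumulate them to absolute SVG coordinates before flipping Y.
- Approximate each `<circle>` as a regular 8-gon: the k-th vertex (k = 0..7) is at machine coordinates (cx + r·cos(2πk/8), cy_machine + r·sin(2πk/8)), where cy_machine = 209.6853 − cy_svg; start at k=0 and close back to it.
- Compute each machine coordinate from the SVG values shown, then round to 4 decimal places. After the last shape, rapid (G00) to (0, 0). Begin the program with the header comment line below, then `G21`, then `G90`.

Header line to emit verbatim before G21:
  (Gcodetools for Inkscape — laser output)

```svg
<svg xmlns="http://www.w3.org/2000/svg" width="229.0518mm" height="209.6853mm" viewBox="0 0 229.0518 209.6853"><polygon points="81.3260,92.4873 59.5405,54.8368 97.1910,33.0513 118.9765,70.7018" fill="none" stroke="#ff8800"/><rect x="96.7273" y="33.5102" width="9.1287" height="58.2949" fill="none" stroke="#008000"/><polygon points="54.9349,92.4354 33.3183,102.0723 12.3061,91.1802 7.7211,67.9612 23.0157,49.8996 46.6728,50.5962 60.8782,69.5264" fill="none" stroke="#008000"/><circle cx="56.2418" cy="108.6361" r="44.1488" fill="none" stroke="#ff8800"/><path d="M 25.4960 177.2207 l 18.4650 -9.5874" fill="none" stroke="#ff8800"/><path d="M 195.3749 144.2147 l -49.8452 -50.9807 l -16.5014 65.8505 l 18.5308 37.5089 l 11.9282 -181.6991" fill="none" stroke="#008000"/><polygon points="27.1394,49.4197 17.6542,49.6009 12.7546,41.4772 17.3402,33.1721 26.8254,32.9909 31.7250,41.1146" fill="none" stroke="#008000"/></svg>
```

1 u = 1 mm; y_m = 209.6853 − y.

[1] `<polygon>` regular polygon, #ff8800→cut S839 F834: (81.3260,117.1980) → (59.5405,154.8485) → (97.1910,176.6340) → (118.9765,138.9835) → (81.3260,117.1980) (closed)

[2] `<rect>` rectangle, #008000→score S457 F2122: (96.7273,176.1751) → (105.8560,176.1751) → (105.8560,117.8802) → (96.7273,117.8802) → (96.7273,176.1751) (closed)

[3] `<polygon>` regular polygon, #008000→score S457 F2122: (54.9349,117.2499) → (33.3183,107.6130) → (12.3061,118.5051) → (7.7211,141.7241) → (23.0157,159.7857) → (46.6728,159.0891) → (60.8782,140.1589) → (54.9349,117.2499) (closed)

[4] `<circle>` circle, #ff8800→cut S839 F834: (100.3906,101.0492) → (87.4597,132.2671) → (56.2418,145.1980) → (25.0239,132.2671) → (12.0930,101.0492) → (25.0239,69.8313) → (56.2418,56.9004) → (87.4597,69.8313) → (100.3906,101.0492) (closed)

[5] `<path>` line segment, #ff8800→cut S839 F834: (25.4960,32.4646) → (43.9610,42.0520)

[6] `<path>` open polyline, #008000→score S457 F2122: (195.3749,65.4706) → (145.5297,116.4513) → (129.0283,50.6008) → (147.5591,13.0919) → (159.4873,194.7910)

[7] `<polygon>` regular polygon, #008000→score S457 F2122: (27.1394,160.2656) → (17.6542,160.0844) → (12.7546,168.2081) → (17.3402,176.5132) → (26.8254,176.6944) → (31.7250,168.5707) → (27.1394,160.2656) (closed)

(Gcodetools for Inkscape — laser output)
G21
G90
G00 X81.3260 Y117.1980
M3 S839
G1 X59.5405 Y154.8485 F834
G1 X97.1910 Y176.6340
G1 X118.9765 Y138.9835
G1 X81.3260 Y117.1980
M5
G00 X96.7273 Y176.1751
M3 S457
G1 X105.8560 Y176.1751 F2122
G1 X105.8560 Y117.8802
G1 X96.7273 Y117.8802
G1 X96.7273 Y176.1751
M5
G00 X54.9349 Y117.2499
M3 S457
G1 X33.3183 Y107.6130 F2122
G1 X12.3061 Y118.5051
G1 X7.7211 Y141.7241
G1 X23.0157 Y159.7857
G1 X46.6728 Y159.0891
G1 X60.8782 Y140.1589
G1 X54.9349 Y117.2499
M5
G00 X100.3906 Y101.0492
M3 S839
G1 X87.4597 Y132.2671 F834
G1 X56.2418 Y145.1980
G1 X25.0239 Y132.2671
G1 X12.0930 Y101.0492
G1 X25.0239 Y69.8313
G1 X56.2418 Y56.9004
G1 X87.4597 Y69.8313
G1 X100.3906 Y101.0492
M5
G00 X25.4960 Y32.4646
M3 S839
G1 X43.9610 Y42.0520 F834
M5
G00 X195.3749 Y65.4706
M3 S457
G1 X145.5297 Y116.4513 F2122
G1 X129.0283 Y50.6008
G1 X147.5591 Y13.0919
G1 X159.4873 Y194.7910
M5
G00 X27.1394 Y160.2656
M3 S457
G1 X17.6542 Y160.0844 F2122
G1 X12.7546 Y168.2081
G1 X17.3402 Y176.5132
G1 X26.8254 Y176.6944
G1 X31.7250 Y168.5707
G1 X27.1394 Y160.2656
M5
G00 X0.0000 Y0.0000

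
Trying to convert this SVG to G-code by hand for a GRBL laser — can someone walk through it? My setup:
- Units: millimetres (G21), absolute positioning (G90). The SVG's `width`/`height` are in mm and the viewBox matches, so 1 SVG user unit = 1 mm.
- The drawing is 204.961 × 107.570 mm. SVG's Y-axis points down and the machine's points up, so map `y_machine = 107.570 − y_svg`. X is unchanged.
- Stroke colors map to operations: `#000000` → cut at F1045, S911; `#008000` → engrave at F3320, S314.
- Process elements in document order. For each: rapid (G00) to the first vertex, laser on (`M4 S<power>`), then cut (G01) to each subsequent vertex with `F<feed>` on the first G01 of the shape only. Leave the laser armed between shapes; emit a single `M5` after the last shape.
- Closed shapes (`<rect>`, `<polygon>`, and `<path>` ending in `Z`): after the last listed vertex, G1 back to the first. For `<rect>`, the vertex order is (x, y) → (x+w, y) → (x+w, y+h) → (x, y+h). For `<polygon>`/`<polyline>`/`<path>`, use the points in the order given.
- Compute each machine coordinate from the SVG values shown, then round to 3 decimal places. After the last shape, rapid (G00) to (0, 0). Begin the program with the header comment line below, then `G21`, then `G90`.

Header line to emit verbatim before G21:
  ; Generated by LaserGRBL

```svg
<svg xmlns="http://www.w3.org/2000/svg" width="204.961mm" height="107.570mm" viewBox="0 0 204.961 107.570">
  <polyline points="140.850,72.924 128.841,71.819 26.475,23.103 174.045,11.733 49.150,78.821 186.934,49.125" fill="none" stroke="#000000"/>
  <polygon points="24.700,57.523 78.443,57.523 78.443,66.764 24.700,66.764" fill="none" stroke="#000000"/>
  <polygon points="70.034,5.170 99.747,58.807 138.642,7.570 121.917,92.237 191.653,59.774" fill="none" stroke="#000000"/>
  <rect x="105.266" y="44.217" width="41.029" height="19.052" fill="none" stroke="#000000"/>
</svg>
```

viewBox `0 0 204.961 107.570` with mm width/height → 1 unit = 1 mm. Flip: y_m = 107.570 − y_svg.

**Shape 1** — `<polyline>` open polyline, stroke `#000000` → cut (S911, F1045). Machine vertices: (140.850,34.646) → (128.841,35.751) → (26.475,84.467) → (174.045,95.837) → (49.150,28.749) → (186.934,58.445). Open path.

**Shape 2** — `<polygon>` rectangle, stroke `#000000` → cut (S911, F1045). Machine vertices: (24.700,50.047) → (78.443,50.047) → (78.443,40.806) → (24.700,40.806) → (24.700,50.047). Closed: final G1 returns to the first vertex.

**Shape 3** — `<polygon>` closed polygon, stroke `#000000` → cut (S911, F1045). Machine vertices: (70.034,102.400) → (99.747,48.763) → (138.642,100.000) → (121.917,15.333) → (191.653,47.796) → (70.034,102.400). Closed: final G1 returns to the first vertex.

**Shape 4** — `<rect>` rectangle, stroke `#000000` → cut (S911, F1045). Machine vertices: (105.266,63.353) → (146.295,63.353) → (146.295,44.301) → (105.266,44.301) → (105.266,63.353). Closed: final G1 returns to the first vertex.

; Generated by LaserGRBL
G21
G90
G00 X140.850 Y34.646
M4 S911
G01 X128.841 Y35.751 F1045
G01 X26.475 Y84.467
G01 X174.045 Y95.837
G01 X49.150 Y28.749
G01 X186.934 Y58.445
G00 X24.700 Y50.047
M4 S911
G01 X78.443 Y50.047 F1045
G01 X78.443 Y40.806
G01 X24.700 Y40.806
G01 X24.700 Y50.047
G00 X70.034 Y102.400
M4 S911
G01 X99.747 Y48.763 F1045
G01 X138.642 Y100.000
G01 X121.917 Y15.333
G01 X191.653 Y47.796
G01 X70.034 Y102.400
G00 X105.266 Y63.353
M4 S911
G01 X146.295 Y63.353 F1045
G01 X146.295 Y44.301
G01 X105.266 Y44.301
G01 X105.266 Y63.353
M5
G00 X0.000 Y0.000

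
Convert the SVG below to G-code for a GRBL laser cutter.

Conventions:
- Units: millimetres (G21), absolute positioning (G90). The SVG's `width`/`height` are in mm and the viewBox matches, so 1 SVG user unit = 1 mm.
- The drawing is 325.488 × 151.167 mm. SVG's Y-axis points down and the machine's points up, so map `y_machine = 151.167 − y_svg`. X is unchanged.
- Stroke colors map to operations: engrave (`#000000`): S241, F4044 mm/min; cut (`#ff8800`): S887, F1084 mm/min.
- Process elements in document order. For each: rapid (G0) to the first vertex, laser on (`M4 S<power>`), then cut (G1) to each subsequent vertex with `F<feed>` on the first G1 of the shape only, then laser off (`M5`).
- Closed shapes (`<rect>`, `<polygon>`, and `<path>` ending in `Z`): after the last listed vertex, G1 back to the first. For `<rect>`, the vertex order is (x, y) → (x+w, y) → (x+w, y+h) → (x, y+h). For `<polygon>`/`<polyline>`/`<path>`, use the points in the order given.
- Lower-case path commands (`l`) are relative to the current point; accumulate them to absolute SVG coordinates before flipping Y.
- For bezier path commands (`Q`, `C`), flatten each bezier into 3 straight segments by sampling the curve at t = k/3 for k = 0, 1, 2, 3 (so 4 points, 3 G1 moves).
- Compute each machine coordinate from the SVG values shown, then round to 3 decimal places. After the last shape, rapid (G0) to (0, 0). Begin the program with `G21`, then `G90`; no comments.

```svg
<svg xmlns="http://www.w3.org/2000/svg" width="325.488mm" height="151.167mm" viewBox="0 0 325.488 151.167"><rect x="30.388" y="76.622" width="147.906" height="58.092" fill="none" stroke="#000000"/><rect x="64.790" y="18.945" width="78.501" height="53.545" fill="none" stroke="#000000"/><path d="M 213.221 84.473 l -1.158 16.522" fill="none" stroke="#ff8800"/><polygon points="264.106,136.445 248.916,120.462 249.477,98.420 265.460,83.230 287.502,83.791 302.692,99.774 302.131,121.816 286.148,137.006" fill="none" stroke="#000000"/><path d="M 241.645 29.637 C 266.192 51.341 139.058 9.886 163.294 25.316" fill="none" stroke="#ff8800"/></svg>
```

G21
G90
G0 X30.388 Y74.545
M4 S241
G1 X178.294 Y74.545 F4044
G1 X178.294 Y16.453
G1 X30.388 Y16.453
G1 X30.388 Y74.545
M5
G0 X64.790 Y132.222
M4 S241
G1 X143.291 Y132.222 F4044
G1 X143.291 Y78.677
G1 X64.790 Y78.677
G1 X64.790 Y132.222
M5
G0 X213.221 Y66.694
M4 S887
G1 X212.063 Y50.172 F1084
M5
G0 X264.106 Y14.722
M4 S241
G1 X248.916 Y30.705 F4044
G1 X249.477 Y52.747
G1 X265.460 Y67.937
G1 X287.502 Y67.376
G1 X302.692 Y51.393
G1 X302.131 Y29.351
G1 X286.148 Y14.161
G1 X264.106 Y14.722
M5
G0 X241.645 Y121.530
M4 S887
G1 X226.856 Y116.433 F1084
G1 X178.291 Y126.765
G1 X163.294 Y125.851
M5
G0 X0.000 Y0.000

1 u = 1 mm; y_m = 151.167 − y.

[1] `<rect>` rectangle, #000000→engrave S241 F4044: (30.388,74.545) → (178.294,74.545) → (178.294,16.453) → (30.388,16.453) → (30.388,74.545) (closed)

[2] `<rect>` rectangle, #000000→engrave S241 F4044: (64.790,132.222) → (143.291,132.222) → (143.291,78.677) → (64.790,78.677) → (64.790,132.222) (closed)

[3] `<path>` line segment, #ff8800→cut S887 F1084: (213.221,66.694) → (212.063,50.172)

[4] `<polygon>` regular polygon, #000000→engrave S241 F4044: (264.106,14.722) → (248.916,30.705) → (249.477,52.747) → (265.460,67.937) → (287.502,67.376) → (302.692,51.393) → (302.131,29.351) → (286.148,14.161) → (264.106,14.722) (closed)

[5] `<path>` cubic bezier, #ff8800→cut S887 F1084: (241.645,121.530) → (226.856,116.433) → (178.291,126.765) → (163.294,125.851)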